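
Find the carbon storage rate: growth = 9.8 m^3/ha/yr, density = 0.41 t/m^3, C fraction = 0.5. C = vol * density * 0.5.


C = 9.8 * 0.41 * 0.5 = 2.009 ≈ 2.01 t C/ha/yr

2.01 t C/ha/yr


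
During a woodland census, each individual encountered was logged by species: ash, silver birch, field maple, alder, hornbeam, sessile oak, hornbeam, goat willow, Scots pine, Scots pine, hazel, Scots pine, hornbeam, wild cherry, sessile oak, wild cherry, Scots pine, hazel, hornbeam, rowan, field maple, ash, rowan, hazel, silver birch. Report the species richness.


Total individuals logged = 25
Distinct species (count of individuals): ash (2), silver birch (2), field maple (2), alder (1), hornbeam (4), sessile oak (2), goat willow (1), Scots pine (4), hazel (3), wild cherry (2), rowan (2)
Species richness = number of distinct species = 11

11


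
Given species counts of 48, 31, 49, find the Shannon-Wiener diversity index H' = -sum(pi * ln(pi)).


Total N = 48 + 31 + 49 = 128
Per-species terms:
  p = 48/128 = 0.375000; ln(p) = -0.980829; p*ln(p) = 0.375000 * (-0.980829) = -0.367811
  p = 31/128 = 0.242188; ln(p) = -1.418041; p*ln(p) = 0.242188 * (-1.418041) = -0.343433
  p = 49/128 = 0.382813; ln(p) = -0.960209; p*ln(p) = 0.382813 * (-0.960209) = -0.367580
sum(p*ln(p)) = (-0.367811) + (-0.343433) + (-0.367580) = -1.078824
H' = -(-1.078824) = 1.078824 ≈ 1.0788

1.0788


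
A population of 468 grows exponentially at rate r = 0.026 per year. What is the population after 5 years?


r*t = 0.026 * 5 = 0.13
exp(0.13) = 1.13883
N = 468 * 1.13883 = 532.972 ≈ 533

533


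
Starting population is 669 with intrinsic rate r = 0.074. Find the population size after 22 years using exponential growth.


r*t = 0.074 * 22 = 1.628
exp(1.628) = 5.09368
N = 669 * 5.09368 = 3407.67 ≈ 3408

3408


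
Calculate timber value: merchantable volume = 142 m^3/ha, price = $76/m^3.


Value = 142 * 76 = $10792/ha

$10792/ha


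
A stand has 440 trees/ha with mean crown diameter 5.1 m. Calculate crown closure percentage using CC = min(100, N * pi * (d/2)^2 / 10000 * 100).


(d/2)^2 = (5.1/2)^2 = 2.55^2 = 6.5025
Crown area = 3.141593 * 6.5025 = 20.4282 m^2
N * area / 10000 * 100 = 440 * 20.4282 / 10000 * 100 = 89.8841
CC = min(100, 89.8841) = 89.8841 ≈ 89.9%

89.9%


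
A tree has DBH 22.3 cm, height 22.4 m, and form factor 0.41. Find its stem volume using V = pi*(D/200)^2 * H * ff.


(D/200)^2 = (22.3/200)^2 = 0.1115^2 = 0.01243225
BA = 3.141593 * 0.01243225 = 0.0390571 m^2
V = 0.0390571 * 22.4 * 0.41 = 0.358700 ≈ 0.359 m^3

0.359 m^3


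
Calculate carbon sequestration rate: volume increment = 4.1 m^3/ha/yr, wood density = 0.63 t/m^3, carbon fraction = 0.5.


C = 4.1 * 0.63 * 0.5 = 1.2915 ≈ 1.29 t C/ha/yr

1.29 t C/ha/yr


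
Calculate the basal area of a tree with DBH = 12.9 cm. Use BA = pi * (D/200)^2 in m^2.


D/200 = 12.9/200 = 0.0645 m
(D/200)^2 = 0.0645^2 = 0.00416025
BA = 3.141593 * 0.00416025 = 0.0130698 ≈ 0.0131 m^2

0.0131 m^2


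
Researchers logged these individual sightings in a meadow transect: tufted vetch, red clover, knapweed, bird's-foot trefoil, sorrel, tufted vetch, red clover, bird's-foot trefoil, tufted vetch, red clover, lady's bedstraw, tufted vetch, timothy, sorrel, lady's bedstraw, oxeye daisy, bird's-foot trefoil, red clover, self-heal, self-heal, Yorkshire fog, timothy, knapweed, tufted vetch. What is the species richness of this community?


Total individuals logged = 24
Distinct species (count of individuals): tufted vetch (5), red clover (4), knapweed (2), bird's-foot trefoil (3), sorrel (2), lady's bedstraw (2), timothy (2), oxeye daisy (1), self-heal (2), Yorkshire fog (1)
Species richness = number of distinct species = 10

10


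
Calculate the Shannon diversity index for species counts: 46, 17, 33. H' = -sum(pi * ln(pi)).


Total N = 46 + 17 + 33 = 96
Per-species terms:
  p = 46/96 = 0.479167; ln(p) = -0.735706; p*ln(p) = 0.479167 * (-0.735706) = -0.352526
  p = 17/96 = 0.177083; ln(p) = -1.731137; p*ln(p) = 0.177083 * (-1.731137) = -0.306555
  p = 33/96 = 0.343750; ln(p) = -1.067841; p*ln(p) = 0.343750 * (-1.067841) = -0.367070
sum(p*ln(p)) = (-0.352526) + (-0.306555) + (-0.367070) = -1.026151
H' = -(-1.026151) = 1.026151 ≈ 1.0262

1.0262


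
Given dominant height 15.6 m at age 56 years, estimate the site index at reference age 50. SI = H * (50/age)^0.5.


50/56 = 0.892857
(0.892857)^0.5 = 0.944911
SI = 15.6 * 0.944911 = 14.7406 ≈ 14.7 m

14.7 m


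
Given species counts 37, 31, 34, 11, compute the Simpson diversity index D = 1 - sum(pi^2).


Total N = 37 + 31 + 34 + 11 = 113
Per-species terms:
  p = 37/113 = 0.327434; p^2 = 0.327434^2 = 0.107213
  p = 31/113 = 0.274336; p^2 = 0.274336^2 = 0.075260
  p = 34/113 = 0.300885; p^2 = 0.300885^2 = 0.090532
  p = 11/113 = 0.097345; p^2 = 0.097345^2 = 0.009476
sum(p^2) = 0.107213 + 0.075260 + 0.090532 + 0.009476 = 0.282481
D = 1 - 0.282481 = 0.717519 ≈ 0.7175

0.7175


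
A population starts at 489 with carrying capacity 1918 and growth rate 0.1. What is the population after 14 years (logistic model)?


(K - N0)/N0 = (1918 - 489)/489 = 1429/489 = 2.92229
r*t = 0.1 * 14 = 1.4; exp(-1.4) = 0.246597
2.92229 * 0.246597 = 0.720628
1 + 0.720628 = 1.72063
N = 1918 / 1.72063 = 1114.71 ≈ 1115

1115


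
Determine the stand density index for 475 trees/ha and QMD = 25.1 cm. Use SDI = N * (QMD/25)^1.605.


QMD/25 = 25.1/25 = 1.004
(1.004)^1.605 = exp(1.605 * ln(1.004)) = exp(1.605 * 0.00399202) = exp(0.00640719) = 1.00643
SDI = 475 * 1.00643 = 478.054 ≈ 478

478


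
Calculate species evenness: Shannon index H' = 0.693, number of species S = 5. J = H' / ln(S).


ln(5) = 1.60944
J = H' / ln(S) = 0.693 / 1.60944 = 0.430585 ≈ 0.4306

0.4306


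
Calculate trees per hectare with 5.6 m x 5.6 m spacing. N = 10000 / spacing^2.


N = 10000 / 5.6^2 = 10000 / 31.36 = 318.878 ≈ 319 trees/ha

319 trees/ha


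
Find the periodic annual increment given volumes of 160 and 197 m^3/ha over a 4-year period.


PAI = (V2 - V1) / period = (197 - 160) / 4 = 37 / 4 = 9.25 m^3/ha/yr

9.25 m^3/ha/yr


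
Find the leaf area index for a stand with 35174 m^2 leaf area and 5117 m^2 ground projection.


LAI = 35174 / 5117 = 6.8739 ≈ 6.87

6.87


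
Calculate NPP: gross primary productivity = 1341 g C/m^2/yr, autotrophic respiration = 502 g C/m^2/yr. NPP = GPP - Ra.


NPP = GPP - Ra = 1341 - 502 = 839 g C/m^2/yr

839 g C/m^2/yr


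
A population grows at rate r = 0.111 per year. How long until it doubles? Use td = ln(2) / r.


td = ln(2) / 0.111 = 0.693147 / 0.111 = 6.24457 ≈ 6.2 years

6.2 years


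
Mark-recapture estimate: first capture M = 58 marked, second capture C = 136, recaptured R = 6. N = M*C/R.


N = M * C / R = 58 * 136 / 6 = 7888 / 6 = 1314.67 ≈ 1315

1315 individuals


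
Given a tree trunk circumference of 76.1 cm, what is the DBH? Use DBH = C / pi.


DBH = C / pi = 76.1 / 3.141593 = 24.2234 ≈ 24.22 cm

24.22 cm


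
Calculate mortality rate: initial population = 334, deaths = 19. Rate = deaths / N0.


Mortality rate = 19 / 334 = 0.056886 ≈ 0.0569

0.0569


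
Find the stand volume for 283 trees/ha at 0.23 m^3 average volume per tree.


V_stand = 283 * 0.23 = 65.09 ≈ 65.1 m^3/ha

65.1 m^3/ha


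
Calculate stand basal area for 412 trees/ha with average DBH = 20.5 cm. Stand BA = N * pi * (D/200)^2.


(D/200)^2 = (20.5/200)^2 = 0.1025^2 = 0.01050625
Individual BA = 3.141593 * 0.01050625 = 0.0330064 m^2
Stand BA = 412 * 0.0330064 = 13.5986 ≈ 13.60 m^2/ha

13.60 m^2/ha


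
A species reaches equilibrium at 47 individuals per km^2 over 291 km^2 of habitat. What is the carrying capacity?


K = 47 * 291 = 13677 individuals

13677 individuals


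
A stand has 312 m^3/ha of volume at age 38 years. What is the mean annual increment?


MAI = 312 / 38 = 8.2105 ≈ 8.21 m^3/ha/yr

8.21 m^3/ha/yr


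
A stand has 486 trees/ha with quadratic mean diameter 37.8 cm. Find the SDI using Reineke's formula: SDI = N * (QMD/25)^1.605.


QMD/25 = 37.8/25 = 1.512
(1.512)^1.605 = exp(1.605 * ln(1.512)) = exp(1.605 * 0.413433) = exp(0.663560) = 1.94169
SDI = 486 * 1.94169 = 943.661 ≈ 944

944


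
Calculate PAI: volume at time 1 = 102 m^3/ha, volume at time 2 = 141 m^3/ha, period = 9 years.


PAI = (V2 - V1) / period = (141 - 102) / 9 = 39 / 9 = 4.3333 ≈ 4.33 m^3/ha/yr

4.33 m^3/ha/yr


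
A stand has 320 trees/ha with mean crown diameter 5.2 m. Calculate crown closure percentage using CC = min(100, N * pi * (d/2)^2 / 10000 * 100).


(d/2)^2 = (5.2/2)^2 = 2.6^2 = 6.76
Crown area = 3.141593 * 6.76 = 21.2372 m^2
N * area / 10000 * 100 = 320 * 21.2372 / 10000 * 100 = 67.9590
CC = min(100, 67.9590) = 67.9590 ≈ 68.0%

68.0%


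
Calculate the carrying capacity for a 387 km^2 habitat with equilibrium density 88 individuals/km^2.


K = 88 * 387 = 34056 individuals

34056 individuals


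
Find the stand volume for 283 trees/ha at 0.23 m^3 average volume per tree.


V_stand = 283 * 0.23 = 65.09 ≈ 65.1 m^3/ha

65.1 m^3/ha


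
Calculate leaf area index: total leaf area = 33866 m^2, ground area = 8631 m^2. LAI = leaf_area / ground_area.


LAI = 33866 / 8631 = 3.9238 ≈ 3.92

3.92


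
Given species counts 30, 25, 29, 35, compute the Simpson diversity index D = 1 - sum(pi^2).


Total N = 30 + 25 + 29 + 35 = 119
Per-species terms:
  p = 30/119 = 0.252101; p^2 = 0.252101^2 = 0.063555
  p = 25/119 = 0.210084; p^2 = 0.210084^2 = 0.044135
  p = 29/119 = 0.243697; p^2 = 0.243697^2 = 0.059388
  p = 35/119 = 0.294118; p^2 = 0.294118^2 = 0.086505
sum(p^2) = 0.063555 + 0.044135 + 0.059388 + 0.086505 = 0.253583
D = 1 - 0.253583 = 0.746417 ≈ 0.7464

0.7464


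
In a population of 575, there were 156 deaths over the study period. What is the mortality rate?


Mortality rate = 156 / 575 = 0.271304 ≈ 0.2713

0.2713


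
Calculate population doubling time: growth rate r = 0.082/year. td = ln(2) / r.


td = ln(2) / 0.082 = 0.693147 / 0.082 = 8.45301 ≈ 8.5 years

8.5 years


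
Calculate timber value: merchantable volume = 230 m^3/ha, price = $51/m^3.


Value = 230 * 51 = $11730/ha

$11730/ha


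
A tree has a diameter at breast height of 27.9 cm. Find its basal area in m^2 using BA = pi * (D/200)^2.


D/200 = 27.9/200 = 0.1395 m
(D/200)^2 = 0.1395^2 = 0.01946025
BA = 3.141593 * 0.01946025 = 0.0611362 ≈ 0.0611 m^2

0.0611 m^2


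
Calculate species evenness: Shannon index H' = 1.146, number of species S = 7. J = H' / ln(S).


ln(7) = 1.94591
J = H' / ln(S) = 1.146 / 1.94591 = 0.588928 ≈ 0.5889

0.5889


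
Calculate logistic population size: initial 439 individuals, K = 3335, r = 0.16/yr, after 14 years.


(K - N0)/N0 = (3335 - 439)/439 = 2896/439 = 6.59681
r*t = 0.16 * 14 = 2.24; exp(-2.24) = 0.106459
6.59681 * 0.106459 = 0.702290
1 + 0.702290 = 1.70229
N = 3335 / 1.70229 = 1959.13 ≈ 1959

1959


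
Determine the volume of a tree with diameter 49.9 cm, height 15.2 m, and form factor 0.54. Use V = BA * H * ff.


(D/200)^2 = (49.9/200)^2 = 0.2495^2 = 0.06225025
BA = 3.141593 * 0.06225025 = 0.195565 m^2
V = 0.195565 * 15.2 * 0.54 = 1.60520 ≈ 1.605 m^3

1.605 m^3


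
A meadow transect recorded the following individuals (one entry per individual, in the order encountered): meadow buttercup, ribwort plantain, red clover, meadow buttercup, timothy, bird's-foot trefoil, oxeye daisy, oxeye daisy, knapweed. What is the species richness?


Total individuals logged = 9
Distinct species (count of individuals): meadow buttercup (2), ribwort plantain (1), red clover (1), timothy (1), bird's-foot trefoil (1), oxeye daisy (2), knapweed (1)
Species richness = number of distinct species = 7

7


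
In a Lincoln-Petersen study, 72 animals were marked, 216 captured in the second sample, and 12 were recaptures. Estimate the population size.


N = M * C / R = 72 * 216 / 12 = 15552 / 12 = 1296

1296 individuals


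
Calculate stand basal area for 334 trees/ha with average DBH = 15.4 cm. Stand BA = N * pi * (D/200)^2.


(D/200)^2 = (15.4/200)^2 = 0.077^2 = 0.005929
Individual BA = 3.141593 * 0.005929 = 0.0186265 m^2
Stand BA = 334 * 0.0186265 = 6.22125 ≈ 6.22 m^2/ha

6.22 m^2/ha


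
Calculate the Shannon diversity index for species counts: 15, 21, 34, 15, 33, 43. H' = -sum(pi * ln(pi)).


Total N = 15 + 21 + 34 + 15 + 33 + 43 = 161
Per-species terms:
  p = 15/161 = 0.093168; ln(p) = -2.373351; p*ln(p) = 0.093168 * (-2.373351) = -0.221120
  p = 21/161 = 0.130435; ln(p) = -2.036880; p*ln(p) = 0.130435 * (-2.036880) = -0.265680
  p = 34/161 = 0.211180; ln(p) = -1.555044; p*ln(p) = 0.211180 * (-1.555044) = -0.328394
  p = 15/161 = 0.093168; ln(p) = -2.373351; p*ln(p) = 0.093168 * (-2.373351) = -0.221120
  p = 33/161 = 0.204969; ln(p) = -1.584897; p*ln(p) = 0.204969 * (-1.584897) = -0.324855
  p = 43/161 = 0.267081; ln(p) = -1.320203; p*ln(p) = 0.267081 * (-1.320203) = -0.352601
sum(p*ln(p)) = (-0.221120) + (-0.265680) + (-0.328394) + (-0.221120) + (-0.324855) + (-0.352601) = -1.713770
H' = -(-1.713770) = 1.713770 ≈ 1.7138

1.7138


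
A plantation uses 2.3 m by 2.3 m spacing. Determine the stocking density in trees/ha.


N = 10000 / 2.3^2 = 10000 / 5.29 = 1890.36 ≈ 1890 trees/ha

1890 trees/ha


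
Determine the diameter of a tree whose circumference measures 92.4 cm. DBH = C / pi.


DBH = C / pi = 92.4 / 3.141593 = 29.4118 ≈ 29.41 cm

29.41 cm


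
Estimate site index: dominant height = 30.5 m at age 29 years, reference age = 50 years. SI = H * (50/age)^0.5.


50/29 = 1.72414
(1.72414)^0.5 = 1.31307
SI = 30.5 * 1.31307 = 40.0486 ≈ 40.0 m

40.0 m


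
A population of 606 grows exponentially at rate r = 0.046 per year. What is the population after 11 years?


r*t = 0.046 * 11 = 0.506
exp(0.506) = 1.65864
N = 606 * 1.65864 = 1005.14 ≈ 1005

1005


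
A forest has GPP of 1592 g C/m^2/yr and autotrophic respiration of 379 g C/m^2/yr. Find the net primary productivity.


NPP = GPP - Ra = 1592 - 379 = 1213 g C/m^2/yr

1213 g C/m^2/yr


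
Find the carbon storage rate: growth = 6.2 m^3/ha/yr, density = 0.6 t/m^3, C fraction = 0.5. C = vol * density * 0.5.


C = 6.2 * 0.6 * 0.5 = 1.86 t C/ha/yr

1.86 t C/ha/yr


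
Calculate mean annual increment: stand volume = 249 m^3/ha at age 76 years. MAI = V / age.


MAI = 249 / 76 = 3.2763 ≈ 3.28 m^3/ha/yr

3.28 m^3/ha/yr


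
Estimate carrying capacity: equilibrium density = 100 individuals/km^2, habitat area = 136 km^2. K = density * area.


K = 100 * 136 = 13600 individuals

13600 individuals


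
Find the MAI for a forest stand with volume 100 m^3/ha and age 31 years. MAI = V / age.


MAI = 100 / 31 = 3.2258 ≈ 3.23 m^3/ha/yr

3.23 m^3/ha/yr


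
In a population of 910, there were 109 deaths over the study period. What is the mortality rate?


Mortality rate = 109 / 910 = 0.119780 ≈ 0.1198

0.1198


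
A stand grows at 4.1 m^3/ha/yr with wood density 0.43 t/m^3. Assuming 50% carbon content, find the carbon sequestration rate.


C = 4.1 * 0.43 * 0.5 = 0.8815 ≈ 0.88 t C/ha/yr

0.88 t C/ha/yr


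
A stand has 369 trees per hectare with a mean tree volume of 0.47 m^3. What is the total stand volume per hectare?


V_stand = 369 * 0.47 = 173.43 ≈ 173.4 m^3/ha

173.4 m^3/ha


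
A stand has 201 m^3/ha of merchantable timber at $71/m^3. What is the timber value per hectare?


Value = 201 * 71 = $14271/ha

$14271/ha


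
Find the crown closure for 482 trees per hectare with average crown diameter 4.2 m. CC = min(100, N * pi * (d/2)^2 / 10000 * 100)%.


(d/2)^2 = (4.2/2)^2 = 2.1^2 = 4.41
Crown area = 3.141593 * 4.41 = 13.8544 m^2
N * area / 10000 * 100 = 482 * 13.8544 / 10000 * 100 = 66.7782
CC = min(100, 66.7782) = 66.7782 ≈ 66.8%

66.8%


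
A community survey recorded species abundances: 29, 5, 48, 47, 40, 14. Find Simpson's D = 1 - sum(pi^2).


Total N = 29 + 5 + 48 + 47 + 40 + 14 = 183
Per-species terms:
  p = 29/183 = 0.158470; p^2 = 0.158470^2 = 0.025113
  p = 5/183 = 0.027322; p^2 = 0.027322^2 = 0.000746
  p = 48/183 = 0.262295; p^2 = 0.262295^2 = 0.068799
  p = 47/183 = 0.256831; p^2 = 0.256831^2 = 0.065962
  p = 40/183 = 0.218579; p^2 = 0.218579^2 = 0.047777
  p = 14/183 = 0.076503; p^2 = 0.076503^2 = 0.005853
sum(p^2) = 0.025113 + 0.000746 + 0.068799 + 0.065962 + 0.047777 + 0.005853 = 0.214250
D = 1 - 0.214250 = 0.785750 ≈ 0.7858

0.7858


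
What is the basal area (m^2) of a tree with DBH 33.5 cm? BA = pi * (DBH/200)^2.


D/200 = 33.5/200 = 0.1675 m
(D/200)^2 = 0.1675^2 = 0.02805625
BA = 3.141593 * 0.02805625 = 0.0881413 ≈ 0.0881 m^2

0.0881 m^2


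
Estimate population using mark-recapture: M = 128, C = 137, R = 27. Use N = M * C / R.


N = M * C / R = 128 * 137 / 27 = 17536 / 27 = 649.48 ≈ 649

649 individuals


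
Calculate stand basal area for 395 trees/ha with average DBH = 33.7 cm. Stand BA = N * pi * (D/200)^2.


(D/200)^2 = (33.7/200)^2 = 0.1685^2 = 0.02839225
Individual BA = 3.141593 * 0.02839225 = 0.0891969 m^2
Stand BA = 395 * 0.0891969 = 35.2328 ≈ 35.23 m^2/ha

35.23 m^2/ha


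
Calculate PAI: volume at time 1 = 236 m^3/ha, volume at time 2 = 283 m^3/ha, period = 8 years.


PAI = (V2 - V1) / period = (283 - 236) / 8 = 47 / 8 = 5.8750 ≈ 5.88 m^3/ha/yr

5.88 m^3/ha/yr


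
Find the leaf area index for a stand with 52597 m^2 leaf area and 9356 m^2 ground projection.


LAI = 52597 / 9356 = 5.6217 ≈ 5.62

5.62


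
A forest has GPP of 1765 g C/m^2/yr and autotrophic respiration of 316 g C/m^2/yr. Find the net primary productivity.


NPP = GPP - Ra = 1765 - 316 = 1449 g C/m^2/yr

1449 g C/m^2/yr


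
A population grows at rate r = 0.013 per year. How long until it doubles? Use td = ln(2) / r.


td = ln(2) / 0.013 = 0.693147 / 0.013 = 53.3190 ≈ 53.3 years

53.3 years


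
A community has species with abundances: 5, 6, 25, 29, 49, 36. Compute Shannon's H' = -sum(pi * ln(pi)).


Total N = 5 + 6 + 25 + 29 + 49 + 36 = 150
Per-species terms:
  p = 5/150 = 0.033333; ln(p) = -3.401207; p*ln(p) = 0.033333 * (-3.401207) = -0.113372
  p = 6/150 = 0.040000; ln(p) = -3.218876; p*ln(p) = 0.040000 * (-3.218876) = -0.128755
  p = 25/150 = 0.166667; ln(p) = -1.791757; p*ln(p) = 0.166667 * (-1.791757) = -0.298627
  p = 29/150 = 0.193333; ln(p) = -1.643341; p*ln(p) = 0.193333 * (-1.643341) = -0.317712
  p = 49/150 = 0.326667; ln(p) = -1.118814; p*ln(p) = 0.326667 * (-1.118814) = -0.365480
  p = 36/150 = 0.240000; ln(p) = -1.427116; p*ln(p) = 0.240000 * (-1.427116) = -0.342508
sum(p*ln(p)) = (-0.113372) + (-0.128755) + (-0.298627) + (-0.317712) + (-0.365480) + (-0.342508) = -1.566454
H' = -(-1.566454) = 1.566454 ≈ 1.5665

1.5665


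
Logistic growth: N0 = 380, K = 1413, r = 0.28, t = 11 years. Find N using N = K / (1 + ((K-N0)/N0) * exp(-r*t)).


(K - N0)/N0 = (1413 - 380)/380 = 1033/380 = 2.71842
r*t = 0.28 * 11 = 3.08; exp(-3.08) = 0.0459593
2.71842 * 0.0459593 = 0.124937
1 + 0.124937 = 1.12494
N = 1413 / 1.12494 = 1256.07 ≈ 1256

1256


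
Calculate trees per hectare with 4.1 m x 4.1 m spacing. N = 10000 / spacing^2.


N = 10000 / 4.1^2 = 10000 / 16.81 = 594.884 ≈ 595 trees/ha

595 trees/ha


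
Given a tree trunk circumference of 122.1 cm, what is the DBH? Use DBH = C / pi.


DBH = C / pi = 122.1 / 3.141593 = 38.8656 ≈ 38.87 cm

38.87 cm


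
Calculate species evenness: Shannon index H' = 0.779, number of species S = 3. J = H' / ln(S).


ln(3) = 1.09861
J = H' / ln(S) = 0.779 / 1.09861 = 0.709078 ≈ 0.7091

0.7091


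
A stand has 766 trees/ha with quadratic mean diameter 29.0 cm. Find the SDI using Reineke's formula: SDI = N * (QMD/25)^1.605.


QMD/25 = 29.0/25 = 1.16
(1.16)^1.605 = exp(1.605 * ln(1.16)) = exp(1.605 * 0.148420) = exp(0.238214) = 1.26898
SDI = 766 * 1.26898 = 972.039 ≈ 972

972


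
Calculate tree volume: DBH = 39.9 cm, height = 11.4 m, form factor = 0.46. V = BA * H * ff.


(D/200)^2 = (39.9/200)^2 = 0.1995^2 = 0.03980025
BA = 3.141593 * 0.03980025 = 0.125036 m^2
V = 0.125036 * 11.4 * 0.46 = 0.655689 ≈ 0.656 m^3

0.656 m^3


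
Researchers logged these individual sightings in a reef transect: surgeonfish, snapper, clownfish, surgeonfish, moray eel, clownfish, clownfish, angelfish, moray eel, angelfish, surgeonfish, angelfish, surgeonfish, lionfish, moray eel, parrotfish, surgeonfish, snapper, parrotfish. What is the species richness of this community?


Total individuals logged = 19
Distinct species (count of individuals): surgeonfish (5), snapper (2), clownfish (3), moray eel (3), angelfish (3), lionfish (1), parrotfish (2)
Species richness = number of distinct species = 7

7


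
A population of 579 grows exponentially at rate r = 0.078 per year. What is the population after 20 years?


r*t = 0.078 * 20 = 1.56
exp(1.56) = 4.75882
N = 579 * 4.75882 = 2755.36 ≈ 2755

2755


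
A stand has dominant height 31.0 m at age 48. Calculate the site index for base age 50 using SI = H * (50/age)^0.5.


50/48 = 1.04167
(1.04167)^0.5 = 1.02062
SI = 31.0 * 1.02062 = 31.6392 ≈ 31.6 m

31.6 m


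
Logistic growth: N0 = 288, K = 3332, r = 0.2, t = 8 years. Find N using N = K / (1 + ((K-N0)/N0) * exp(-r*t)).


(K - N0)/N0 = (3332 - 288)/288 = 3044/288 = 10.5694
r*t = 0.2 * 8 = 1.6; exp(-1.6) = 0.201897
10.5694 * 0.201897 = 2.13393
1 + 2.13393 = 3.13393
N = 3332 / 3.13393 = 1063.20 ≈ 1063

1063


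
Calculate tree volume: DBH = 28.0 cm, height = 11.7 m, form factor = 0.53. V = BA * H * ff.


(D/200)^2 = (28.0/200)^2 = 0.14^2 = 0.0196
BA = 3.141593 * 0.0196 = 0.0615752 m^2
V = 0.0615752 * 11.7 * 0.53 = 0.381828 ≈ 0.382 m^3

0.382 m^3


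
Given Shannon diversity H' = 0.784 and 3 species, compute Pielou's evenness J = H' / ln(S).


ln(3) = 1.09861
J = H' / ln(S) = 0.784 / 1.09861 = 0.713629 ≈ 0.7136

0.7136


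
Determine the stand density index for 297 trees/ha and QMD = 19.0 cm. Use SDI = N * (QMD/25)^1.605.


QMD/25 = 19.0/25 = 0.76
(0.76)^1.605 = exp(1.605 * ln(0.76)) = exp(1.605 * (-0.274437)) = exp(-0.440471) = 0.643733
SDI = 297 * 0.643733 = 191.189 ≈ 191

191


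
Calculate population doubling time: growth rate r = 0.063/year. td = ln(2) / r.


td = ln(2) / 0.063 = 0.693147 / 0.063 = 11.0023 ≈ 11.0 years

11.0 years


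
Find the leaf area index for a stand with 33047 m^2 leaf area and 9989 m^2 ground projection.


LAI = 33047 / 9989 = 3.3083 ≈ 3.31

3.31


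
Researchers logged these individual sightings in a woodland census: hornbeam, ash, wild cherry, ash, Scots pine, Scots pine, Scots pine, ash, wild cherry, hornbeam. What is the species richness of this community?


Total individuals logged = 10
Distinct species (count of individuals): hornbeam (2), ash (3), wild cherry (2), Scots pine (3)
Species richness = number of distinct species = 4

4


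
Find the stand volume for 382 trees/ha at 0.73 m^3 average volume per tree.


V_stand = 382 * 0.73 = 278.86 ≈ 278.9 m^3/ha

278.9 m^3/ha


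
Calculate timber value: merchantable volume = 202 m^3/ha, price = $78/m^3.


Value = 202 * 78 = $15756/ha

$15756/ha


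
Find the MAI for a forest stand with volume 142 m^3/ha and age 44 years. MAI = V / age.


MAI = 142 / 44 = 3.2273 ≈ 3.23 m^3/ha/yr

3.23 m^3/ha/yr


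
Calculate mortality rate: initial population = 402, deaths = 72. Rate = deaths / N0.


Mortality rate = 72 / 402 = 0.179104 ≈ 0.1791

0.1791


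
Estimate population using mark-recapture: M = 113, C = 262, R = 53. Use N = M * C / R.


N = M * C / R = 113 * 262 / 53 = 29606 / 53 = 558.60 ≈ 559

559 individuals


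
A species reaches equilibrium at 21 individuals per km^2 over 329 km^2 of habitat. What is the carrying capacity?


K = 21 * 329 = 6909 individuals

6909 individuals


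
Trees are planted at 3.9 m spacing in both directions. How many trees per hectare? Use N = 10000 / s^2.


N = 10000 / 3.9^2 = 10000 / 15.21 = 657.462 ≈ 657 trees/ha

657 trees/ha


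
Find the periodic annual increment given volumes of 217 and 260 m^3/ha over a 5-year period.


PAI = (V2 - V1) / period = (260 - 217) / 5 = 43 / 5 = 8.60 m^3/ha/yr

8.60 m^3/ha/yr


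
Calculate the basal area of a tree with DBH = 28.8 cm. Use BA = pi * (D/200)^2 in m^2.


D/200 = 28.8/200 = 0.144 m
(D/200)^2 = 0.144^2 = 0.020736
BA = 3.141593 * 0.020736 = 0.0651441 ≈ 0.0651 m^2

0.0651 m^2


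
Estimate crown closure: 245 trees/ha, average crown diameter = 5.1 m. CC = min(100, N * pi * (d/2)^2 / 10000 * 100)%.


(d/2)^2 = (5.1/2)^2 = 2.55^2 = 6.5025
Crown area = 3.141593 * 6.5025 = 20.4282 m^2
N * area / 10000 * 100 = 245 * 20.4282 / 10000 * 100 = 50.0491
CC = min(100, 50.0491) = 50.0491 ≈ 50.0%

50.0%


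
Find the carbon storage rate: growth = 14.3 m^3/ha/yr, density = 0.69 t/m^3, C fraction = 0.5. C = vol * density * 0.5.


C = 14.3 * 0.69 * 0.5 = 4.9335 ≈ 4.93 t C/ha/yr

4.93 t C/ha/yr


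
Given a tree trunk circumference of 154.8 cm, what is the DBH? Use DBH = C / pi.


DBH = C / pi = 154.8 / 3.141593 = 49.2744 ≈ 49.27 cm

49.27 cm


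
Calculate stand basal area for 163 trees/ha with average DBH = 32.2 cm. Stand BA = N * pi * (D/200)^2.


(D/200)^2 = (32.2/200)^2 = 0.161^2 = 0.025921
Individual BA = 3.141593 * 0.025921 = 0.0814332 m^2
Stand BA = 163 * 0.0814332 = 13.2736 ≈ 13.27 m^2/ha

13.27 m^2/ha


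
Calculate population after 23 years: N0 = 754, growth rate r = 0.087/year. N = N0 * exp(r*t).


r*t = 0.087 * 23 = 2.001
exp(2.001) = 7.39645
N = 754 * 7.39645 = 5576.92 ≈ 5577

5577


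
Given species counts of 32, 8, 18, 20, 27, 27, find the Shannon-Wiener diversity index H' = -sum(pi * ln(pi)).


Total N = 32 + 8 + 18 + 20 + 27 + 27 = 132
Per-species terms:
  p = 32/132 = 0.242424; ln(p) = -1.417067; p*ln(p) = 0.242424 * (-1.417067) = -0.343531
  p = 8/132 = 0.060606; ln(p) = -2.803361; p*ln(p) = 0.060606 * (-2.803361) = -0.169900
  p = 18/132 = 0.136364; ln(p) = -1.992427; p*ln(p) = 0.136364 * (-1.992427) = -0.271695
  p = 20/132 = 0.151515; ln(p) = -1.887071; p*ln(p) = 0.151515 * (-1.887071) = -0.285920
  p = 27/132 = 0.204545; ln(p) = -1.586967; p*ln(p) = 0.204545 * (-1.586967) = -0.324606
  p = 27/132 = 0.204545; ln(p) = -1.586967; p*ln(p) = 0.204545 * (-1.586967) = -0.324606
sum(p*ln(p)) = (-0.343531) + (-0.169900) + (-0.271695) + (-0.285920) + (-0.324606) + (-0.324606) = -1.720258
H' = -(-1.720258) = 1.720258 ≈ 1.7203

1.7203


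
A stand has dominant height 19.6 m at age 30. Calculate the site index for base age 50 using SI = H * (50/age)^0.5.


50/30 = 1.66667
(1.66667)^0.5 = 1.29100
SI = 19.6 * 1.29100 = 25.3036 ≈ 25.3 m

25.3 m


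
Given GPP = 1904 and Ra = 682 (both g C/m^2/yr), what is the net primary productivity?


NPP = GPP - Ra = 1904 - 682 = 1222 g C/m^2/yr

1222 g C/m^2/yr


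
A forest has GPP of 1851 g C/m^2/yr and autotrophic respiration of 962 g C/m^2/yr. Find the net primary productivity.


NPP = GPP - Ra = 1851 - 962 = 889 g C/m^2/yr

889 g C/m^2/yr


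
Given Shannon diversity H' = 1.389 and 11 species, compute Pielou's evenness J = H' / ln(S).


ln(11) = 2.39790
J = H' / ln(S) = 1.389 / 2.39790 = 0.579257 ≈ 0.5793

0.5793


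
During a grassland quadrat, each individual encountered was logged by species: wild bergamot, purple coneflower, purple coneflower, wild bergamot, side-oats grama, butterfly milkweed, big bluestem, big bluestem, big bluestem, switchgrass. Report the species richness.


Total individuals logged = 10
Distinct species (count of individuals): wild bergamot (2), purple coneflower (2), side-oats grama (1), butterfly milkweed (1), big bluestem (3), switchgrass (1)
Species richness = number of distinct species = 6

6


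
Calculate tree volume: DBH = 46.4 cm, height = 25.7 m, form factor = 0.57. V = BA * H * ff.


(D/200)^2 = (46.4/200)^2 = 0.232^2 = 0.053824
BA = 3.141593 * 0.053824 = 0.169093 m^2
V = 0.169093 * 25.7 * 0.57 = 2.47704 ≈ 2.477 m^3

2.477 m^3


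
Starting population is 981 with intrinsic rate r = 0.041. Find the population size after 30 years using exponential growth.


r*t = 0.041 * 30 = 1.23
exp(1.23) = 3.42123
N = 981 * 3.42123 = 3356.23 ≈ 3356

3356


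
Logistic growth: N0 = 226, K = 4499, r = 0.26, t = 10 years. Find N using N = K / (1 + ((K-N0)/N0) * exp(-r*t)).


(K - N0)/N0 = (4499 - 226)/226 = 4273/226 = 18.9071
r*t = 0.26 * 10 = 2.6; exp(-2.6) = 0.0742736
18.9071 * 0.0742736 = 1.40430
1 + 1.40430 = 2.40430
N = 4499 / 2.40430 = 1871.23 ≈ 1871

1871


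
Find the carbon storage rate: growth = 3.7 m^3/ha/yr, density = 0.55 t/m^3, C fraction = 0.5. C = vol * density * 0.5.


C = 3.7 * 0.55 * 0.5 = 1.0175 ≈ 1.02 t C/ha/yr

1.02 t C/ha/yr


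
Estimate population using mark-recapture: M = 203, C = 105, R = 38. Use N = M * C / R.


N = M * C / R = 203 * 105 / 38 = 21315 / 38 = 560.92 ≈ 561

561 individuals


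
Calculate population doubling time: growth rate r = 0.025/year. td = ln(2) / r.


td = ln(2) / 0.025 = 0.693147 / 0.025 = 27.7259 ≈ 27.7 years

27.7 years


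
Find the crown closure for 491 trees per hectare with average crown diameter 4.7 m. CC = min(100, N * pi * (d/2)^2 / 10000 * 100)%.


(d/2)^2 = (4.7/2)^2 = 2.35^2 = 5.5225
Crown area = 3.141593 * 5.5225 = 17.3494 m^2
N * area / 10000 * 100 = 491 * 17.3494 / 10000 * 100 = 85.1856
CC = min(100, 85.1856) = 85.1856 ≈ 85.2%

85.2%


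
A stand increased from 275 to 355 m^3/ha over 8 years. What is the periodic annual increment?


PAI = (V2 - V1) / period = (355 - 275) / 8 = 80 / 8 = 10.00 m^3/ha/yr

10.00 m^3/ha/yr


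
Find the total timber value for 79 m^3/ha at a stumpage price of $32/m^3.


Value = 79 * 32 = $2528/ha

$2528/ha


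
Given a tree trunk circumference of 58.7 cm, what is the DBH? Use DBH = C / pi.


DBH = C / pi = 58.7 / 3.141593 = 18.6848 ≈ 18.68 cm

18.68 cm


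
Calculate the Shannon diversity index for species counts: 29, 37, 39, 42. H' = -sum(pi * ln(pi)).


Total N = 29 + 37 + 39 + 42 = 147
Per-species terms:
  p = 29/147 = 0.197279; ln(p) = -1.623136; p*ln(p) = 0.197279 * (-1.623136) = -0.320211
  p = 37/147 = 0.251701; ln(p) = -1.379513; p*ln(p) = 0.251701 * (-1.379513) = -0.347225
  p = 39/147 = 0.265306; ln(p) = -1.326871; p*ln(p) = 0.265306 * (-1.326871) = -0.352027
  p = 42/147 = 0.285714; ln(p) = -1.252764; p*ln(p) = 0.285714 * (-1.252764) = -0.357932
sum(p*ln(p)) = (-0.320211) + (-0.347225) + (-0.352027) + (-0.357932) = -1.377395
H' = -(-1.377395) = 1.377395 ≈ 1.3774

1.3774


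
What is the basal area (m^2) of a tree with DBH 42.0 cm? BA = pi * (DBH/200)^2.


D/200 = 42.0/200 = 0.21 m
(D/200)^2 = 0.21^2 = 0.0441
BA = 3.141593 * 0.0441 = 0.138544 ≈ 0.1385 m^2

0.1385 m^2


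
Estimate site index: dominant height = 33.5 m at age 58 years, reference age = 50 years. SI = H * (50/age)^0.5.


50/58 = 0.862069
(0.862069)^0.5 = 0.928477
SI = 33.5 * 0.928477 = 31.1040 ≈ 31.1 m

31.1 m


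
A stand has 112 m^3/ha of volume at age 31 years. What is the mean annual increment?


MAI = 112 / 31 = 3.6129 ≈ 3.61 m^3/ha/yr

3.61 m^3/ha/yr


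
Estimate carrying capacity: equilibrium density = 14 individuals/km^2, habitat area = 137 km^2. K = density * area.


K = 14 * 137 = 1918 individuals

1918 individuals


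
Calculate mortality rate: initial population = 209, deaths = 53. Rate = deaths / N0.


Mortality rate = 53 / 209 = 0.253589 ≈ 0.2536

0.2536


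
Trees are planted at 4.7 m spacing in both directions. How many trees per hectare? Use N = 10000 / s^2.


N = 10000 / 4.7^2 = 10000 / 22.09 = 452.694 ≈ 453 trees/ha

453 trees/ha


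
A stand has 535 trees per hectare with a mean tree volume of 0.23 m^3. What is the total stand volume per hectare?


V_stand = 535 * 0.23 = 123.05 ≈ 123.1 m^3/ha

123.1 m^3/ha


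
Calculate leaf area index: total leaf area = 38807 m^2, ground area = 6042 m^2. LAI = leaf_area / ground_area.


LAI = 38807 / 6042 = 6.4229 ≈ 6.42

6.42


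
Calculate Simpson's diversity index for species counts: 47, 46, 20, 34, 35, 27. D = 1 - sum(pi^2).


Total N = 47 + 46 + 20 + 34 + 35 + 27 = 209
Per-species terms:
  p = 47/209 = 0.224880; p^2 = 0.224880^2 = 0.050571
  p = 46/209 = 0.220096; p^2 = 0.220096^2 = 0.048442
  p = 20/209 = 0.095694; p^2 = 0.095694^2 = 0.009157
  p = 34/209 = 0.162679; p^2 = 0.162679^2 = 0.026464
  p = 35/209 = 0.167464; p^2 = 0.167464^2 = 0.028044
  p = 27/209 = 0.129187; p^2 = 0.129187^2 = 0.016689
sum(p^2) = 0.050571 + 0.048442 + 0.009157 + 0.026464 + 0.028044 + 0.016689 = 0.179367
D = 1 - 0.179367 = 0.820633 ≈ 0.8206

0.8206


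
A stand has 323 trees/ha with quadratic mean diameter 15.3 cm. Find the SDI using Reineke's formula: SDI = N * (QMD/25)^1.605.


QMD/25 = 15.3/25 = 0.612
(0.612)^1.605 = exp(1.605 * ln(0.612)) = exp(1.605 * (-0.491023)) = exp(-0.788092) = 0.454712
SDI = 323 * 0.454712 = 146.872 ≈ 147

147


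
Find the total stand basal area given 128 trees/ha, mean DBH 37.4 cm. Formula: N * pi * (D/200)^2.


(D/200)^2 = (37.4/200)^2 = 0.187^2 = 0.034969
Individual BA = 3.141593 * 0.034969 = 0.109858 m^2
Stand BA = 128 * 0.109858 = 14.0618 ≈ 14.06 m^2/ha

14.06 m^2/ha


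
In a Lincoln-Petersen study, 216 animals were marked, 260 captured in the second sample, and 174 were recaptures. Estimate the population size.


N = M * C / R = 216 * 260 / 174 = 56160 / 174 = 322.76 ≈ 323

323 individuals


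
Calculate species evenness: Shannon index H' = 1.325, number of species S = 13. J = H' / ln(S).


ln(13) = 2.56495
J = H' / ln(S) = 1.325 / 2.56495 = 0.516579 ≈ 0.5166

0.5166


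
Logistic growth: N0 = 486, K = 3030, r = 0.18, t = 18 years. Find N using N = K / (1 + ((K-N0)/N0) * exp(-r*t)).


(K - N0)/N0 = (3030 - 486)/486 = 2544/486 = 5.23457
r*t = 0.18 * 18 = 3.24; exp(-3.24) = 0.0391639
5.23457 * 0.0391639 = 0.205006
1 + 0.205006 = 1.20501
N = 3030 / 1.20501 = 2514.50 ≈ 2515

2515


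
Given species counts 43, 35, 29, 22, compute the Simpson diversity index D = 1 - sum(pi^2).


Total N = 43 + 35 + 29 + 22 = 129
Per-species terms:
  p = 43/129 = 0.333333; p^2 = 0.333333^2 = 0.111111
  p = 35/129 = 0.271318; p^2 = 0.271318^2 = 0.073613
  p = 29/129 = 0.224806; p^2 = 0.224806^2 = 0.050538
  p = 22/129 = 0.170543; p^2 = 0.170543^2 = 0.029085
sum(p^2) = 0.111111 + 0.073613 + 0.050538 + 0.029085 = 0.264347
D = 1 - 0.264347 = 0.735653 ≈ 0.7357

0.7357


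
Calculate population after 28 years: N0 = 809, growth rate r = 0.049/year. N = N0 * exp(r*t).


r*t = 0.049 * 28 = 1.372
exp(1.372) = 3.94323
N = 809 * 3.94323 = 3190.07 ≈ 3190

3190


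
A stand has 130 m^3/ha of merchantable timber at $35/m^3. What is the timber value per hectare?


Value = 130 * 35 = $4550/ha

$4550/ha


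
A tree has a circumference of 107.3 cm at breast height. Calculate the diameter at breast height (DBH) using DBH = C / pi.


DBH = C / pi = 107.3 / 3.141593 = 34.1546 ≈ 34.15 cm

34.15 cm


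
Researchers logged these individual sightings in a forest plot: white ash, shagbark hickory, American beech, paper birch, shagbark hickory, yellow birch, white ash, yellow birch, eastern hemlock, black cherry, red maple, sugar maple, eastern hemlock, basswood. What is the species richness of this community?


Total individuals logged = 14
Distinct species (count of individuals): white ash (2), shagbark hickory (2), American beech (1), paper birch (1), yellow birch (2), eastern hemlock (2), black cherry (1), red maple (1), sugar maple (1), basswood (1)
Species richness = number of distinct species = 10

10


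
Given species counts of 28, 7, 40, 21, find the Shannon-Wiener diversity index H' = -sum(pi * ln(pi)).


Total N = 28 + 7 + 40 + 21 = 96
Per-species terms:
  p = 28/96 = 0.291667; ln(p) = -1.232143; p*ln(p) = 0.291667 * (-1.232143) = -0.359375
  p = 7/96 = 0.072917; ln(p) = -2.618433; p*ln(p) = 0.072917 * (-2.618433) = -0.190928
  p = 40/96 = 0.416667; ln(p) = -0.875468; p*ln(p) = 0.416667 * (-0.875468) = -0.364779
  p = 21/96 = 0.218750; ln(p) = -1.519826; p*ln(p) = 0.218750 * (-1.519826) = -0.332462
sum(p*ln(p)) = (-0.359375) + (-0.190928) + (-0.364779) + (-0.332462) = -1.247544
H' = -(-1.247544) = 1.247544 ≈ 1.2475

1.2475


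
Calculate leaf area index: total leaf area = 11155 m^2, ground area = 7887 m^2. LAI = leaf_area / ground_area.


LAI = 11155 / 7887 = 1.4144 ≈ 1.41

1.41


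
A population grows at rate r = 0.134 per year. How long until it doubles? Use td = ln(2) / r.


td = ln(2) / 0.134 = 0.693147 / 0.134 = 5.17274 ≈ 5.2 years

5.2 years


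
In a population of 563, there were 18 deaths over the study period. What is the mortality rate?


Mortality rate = 18 / 563 = 0.031972 ≈ 0.0320

0.0320


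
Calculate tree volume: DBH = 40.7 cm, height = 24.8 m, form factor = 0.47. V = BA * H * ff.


(D/200)^2 = (40.7/200)^2 = 0.2035^2 = 0.04141225
BA = 3.141593 * 0.04141225 = 0.130100 m^2
V = 0.130100 * 24.8 * 0.47 = 1.51645 ≈ 1.516 m^3

1.516 m^3


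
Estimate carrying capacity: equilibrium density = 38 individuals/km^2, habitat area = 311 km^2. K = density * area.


K = 38 * 311 = 11818 individuals

11818 individuals


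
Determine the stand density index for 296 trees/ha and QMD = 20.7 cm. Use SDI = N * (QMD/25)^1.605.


QMD/25 = 20.7/25 = 0.828
(0.828)^1.605 = exp(1.605 * ln(0.828)) = exp(1.605 * (-0.188742)) = exp(-0.302931) = 0.738650
SDI = 296 * 0.738650 = 218.640 ≈ 219

219


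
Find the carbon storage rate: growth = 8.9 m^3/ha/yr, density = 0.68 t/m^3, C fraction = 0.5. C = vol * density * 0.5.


C = 8.9 * 0.68 * 0.5 = 3.026 ≈ 3.03 t C/ha/yr

3.03 t C/ha/yr


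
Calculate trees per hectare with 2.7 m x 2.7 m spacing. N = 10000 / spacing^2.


N = 10000 / 2.7^2 = 10000 / 7.29 = 1371.74 ≈ 1372 trees/ha

1372 trees/ha


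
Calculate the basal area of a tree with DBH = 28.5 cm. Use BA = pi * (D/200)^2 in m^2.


D/200 = 28.5/200 = 0.1425 m
(D/200)^2 = 0.1425^2 = 0.02030625
BA = 3.141593 * 0.02030625 = 0.0637940 ≈ 0.0638 m^2

0.0638 m^2


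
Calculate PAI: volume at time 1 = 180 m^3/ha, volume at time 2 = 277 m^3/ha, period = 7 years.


PAI = (V2 - V1) / period = (277 - 180) / 7 = 97 / 7 = 13.8571 ≈ 13.86 m^3/ha/yr

13.86 m^3/ha/yr


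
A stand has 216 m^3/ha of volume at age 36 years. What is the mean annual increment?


MAI = 216 / 36 = 6.00 m^3/ha/yr

6.00 m^3/ha/yr


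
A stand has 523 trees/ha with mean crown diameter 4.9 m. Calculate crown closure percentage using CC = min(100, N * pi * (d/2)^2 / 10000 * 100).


(d/2)^2 = (4.9/2)^2 = 2.45^2 = 6.0025
Crown area = 3.141593 * 6.0025 = 18.8574 m^2
N * area / 10000 * 100 = 523 * 18.8574 / 10000 * 100 = 98.6242
CC = min(100, 98.6242) = 98.6242 ≈ 98.6%

98.6%


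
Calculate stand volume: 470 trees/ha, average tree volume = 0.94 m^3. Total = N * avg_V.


V_stand = 470 * 0.94 = 441.8 m^3/ha

441.8 m^3/ha


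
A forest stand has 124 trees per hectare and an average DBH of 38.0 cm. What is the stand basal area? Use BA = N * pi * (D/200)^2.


(D/200)^2 = (38.0/200)^2 = 0.19^2 = 0.0361
Individual BA = 3.141593 * 0.0361 = 0.113412 m^2
Stand BA = 124 * 0.113412 = 14.0631 ≈ 14.06 m^2/ha

14.06 m^2/ha


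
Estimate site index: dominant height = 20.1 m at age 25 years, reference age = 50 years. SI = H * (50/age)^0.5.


50/25 = 2.00000
(2.00000)^0.5 = 1.41421
SI = 20.1 * 1.41421 = 28.4256 ≈ 28.4 m

28.4 m


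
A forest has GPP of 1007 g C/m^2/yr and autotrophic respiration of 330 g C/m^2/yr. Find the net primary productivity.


NPP = GPP - Ra = 1007 - 330 = 677 g C/m^2/yr

677 g C/m^2/yr


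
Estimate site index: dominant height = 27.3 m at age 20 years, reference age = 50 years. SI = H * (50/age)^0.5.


50/20 = 2.50000
(2.50000)^0.5 = 1.58114
SI = 27.3 * 1.58114 = 43.1651 ≈ 43.2 m

43.2 m
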